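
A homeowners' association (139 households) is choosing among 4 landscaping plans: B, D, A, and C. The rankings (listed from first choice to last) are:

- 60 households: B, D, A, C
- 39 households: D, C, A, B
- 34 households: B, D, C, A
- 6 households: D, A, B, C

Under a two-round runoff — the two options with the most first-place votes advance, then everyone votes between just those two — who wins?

B

Round 1 first-place votes: B 94, D 45, A 0, C 0.
B and D advance.
Runoff: B is preferred to D by 94 voters; D by 45.
B wins the runoff.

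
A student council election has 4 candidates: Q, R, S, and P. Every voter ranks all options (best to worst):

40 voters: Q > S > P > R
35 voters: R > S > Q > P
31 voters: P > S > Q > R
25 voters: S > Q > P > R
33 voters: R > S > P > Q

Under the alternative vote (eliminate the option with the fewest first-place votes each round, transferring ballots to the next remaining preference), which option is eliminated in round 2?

Round 1: Q 40, R 68, S 25, P 31. Eliminate S.
Round 2: Q 65, R 68, P 31. Eliminate P.

P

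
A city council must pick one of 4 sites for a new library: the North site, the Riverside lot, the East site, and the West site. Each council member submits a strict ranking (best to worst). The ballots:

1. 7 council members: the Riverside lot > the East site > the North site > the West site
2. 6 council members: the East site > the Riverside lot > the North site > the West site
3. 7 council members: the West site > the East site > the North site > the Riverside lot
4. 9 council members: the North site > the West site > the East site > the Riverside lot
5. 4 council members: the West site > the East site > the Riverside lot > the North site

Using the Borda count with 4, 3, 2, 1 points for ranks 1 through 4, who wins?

the East site

the North site: 7·2 + 6·2 + 7·2 + 9·4 + 4·1 = 80
the Riverside lot: 7·4 + 6·3 + 7·1 + 9·1 + 4·2 = 70
the East site: 7·3 + 6·4 + 7·3 + 9·2 + 4·3 = 96
the West site: 7·1 + 6·1 + 7·4 + 9·3 + 4·4 = 84
the East site has the highest Borda score (96).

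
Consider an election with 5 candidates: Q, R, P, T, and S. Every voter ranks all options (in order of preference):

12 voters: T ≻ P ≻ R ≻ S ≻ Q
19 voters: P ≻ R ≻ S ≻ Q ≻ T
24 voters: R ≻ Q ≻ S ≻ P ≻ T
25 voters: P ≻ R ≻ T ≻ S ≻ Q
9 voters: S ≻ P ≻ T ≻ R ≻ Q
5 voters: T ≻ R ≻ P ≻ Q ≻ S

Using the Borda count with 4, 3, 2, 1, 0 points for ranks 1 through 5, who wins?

Q: 12·0 + 19·1 + 24·3 + 25·0 + 9·0 + 5·1 = 96
R: 12·2 + 19·3 + 24·4 + 25·3 + 9·1 + 5·3 = 276
P: 12·3 + 19·4 + 24·1 + 25·4 + 9·3 + 5·2 = 273
T: 12·4 + 19·0 + 24·0 + 25·2 + 9·2 + 5·4 = 136
S: 12·1 + 19·2 + 24·2 + 25·1 + 9·4 + 5·0 = 159
R has the highest Borda score (276).

R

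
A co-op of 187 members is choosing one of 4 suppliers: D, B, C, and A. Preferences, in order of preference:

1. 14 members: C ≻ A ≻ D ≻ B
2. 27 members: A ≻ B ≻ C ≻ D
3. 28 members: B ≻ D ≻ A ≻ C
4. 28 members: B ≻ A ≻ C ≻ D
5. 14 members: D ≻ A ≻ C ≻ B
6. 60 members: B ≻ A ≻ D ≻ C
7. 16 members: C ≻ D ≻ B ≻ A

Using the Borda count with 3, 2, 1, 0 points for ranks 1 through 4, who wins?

D: 14·1 + 27·0 + 28·2 + 28·0 + 14·3 + 60·1 + 16·2 = 204
B: 14·0 + 27·2 + 28·3 + 28·3 + 14·0 + 60·3 + 16·1 = 418
C: 14·3 + 27·1 + 28·0 + 28·1 + 14·1 + 60·0 + 16·3 = 159
A: 14·2 + 27·3 + 28·1 + 28·2 + 14·2 + 60·2 + 16·0 = 341
B has the highest Borda score (418).

B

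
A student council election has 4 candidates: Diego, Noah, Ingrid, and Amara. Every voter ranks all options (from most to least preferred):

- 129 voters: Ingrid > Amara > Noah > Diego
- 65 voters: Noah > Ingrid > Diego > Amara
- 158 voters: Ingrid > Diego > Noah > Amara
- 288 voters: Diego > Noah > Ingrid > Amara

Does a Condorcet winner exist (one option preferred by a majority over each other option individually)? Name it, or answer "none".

none

Checking pairwise contests:
Ingrid beats Diego 352–288.
Diego beats Noah 446–194.
Noah beats Ingrid 353–287.
Diego beats Amara 511–129.
Every option loses at least one head-to-head, so there is no Condorcet winner.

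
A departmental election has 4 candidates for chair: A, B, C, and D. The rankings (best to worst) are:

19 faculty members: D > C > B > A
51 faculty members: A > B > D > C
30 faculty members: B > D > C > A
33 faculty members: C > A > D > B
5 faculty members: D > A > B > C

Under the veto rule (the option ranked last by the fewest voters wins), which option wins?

D

Last-place votes: A 49, B 33, C 56, D 0.
D is ranked last by the fewest voters, so D wins.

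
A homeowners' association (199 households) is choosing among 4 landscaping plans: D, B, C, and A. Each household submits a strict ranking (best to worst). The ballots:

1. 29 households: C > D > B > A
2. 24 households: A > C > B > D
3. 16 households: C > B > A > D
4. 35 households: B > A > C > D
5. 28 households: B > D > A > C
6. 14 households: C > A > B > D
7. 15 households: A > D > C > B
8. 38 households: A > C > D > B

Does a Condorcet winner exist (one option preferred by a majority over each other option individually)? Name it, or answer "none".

Checking pairwise contests:
B beats D 117–82.
C beats B 136–63.
A beats C 140–59.
B beats A 108–91.
Every option loses at least one head-to-head, so there is no Condorcet winner.

none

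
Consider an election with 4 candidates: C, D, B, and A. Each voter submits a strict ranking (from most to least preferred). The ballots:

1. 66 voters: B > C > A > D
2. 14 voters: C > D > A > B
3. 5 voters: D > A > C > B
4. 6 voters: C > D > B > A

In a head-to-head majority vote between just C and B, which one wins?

B

Voters preferring C to B: 25; preferring B to C: 66.
B wins the head-to-head.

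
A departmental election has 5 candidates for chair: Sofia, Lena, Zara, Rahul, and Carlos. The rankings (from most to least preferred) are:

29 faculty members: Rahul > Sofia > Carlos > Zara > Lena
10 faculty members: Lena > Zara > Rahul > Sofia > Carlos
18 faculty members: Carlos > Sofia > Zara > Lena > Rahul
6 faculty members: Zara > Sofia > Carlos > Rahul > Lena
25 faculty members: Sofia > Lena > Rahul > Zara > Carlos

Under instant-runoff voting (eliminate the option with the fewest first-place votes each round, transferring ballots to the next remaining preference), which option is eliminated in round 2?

Round 1: Sofia 25, Lena 10, Zara 6, Rahul 29, Carlos 18. Eliminate Zara.
Round 2: Sofia 31, Lena 10, Rahul 29, Carlos 18. Eliminate Lena.

Lena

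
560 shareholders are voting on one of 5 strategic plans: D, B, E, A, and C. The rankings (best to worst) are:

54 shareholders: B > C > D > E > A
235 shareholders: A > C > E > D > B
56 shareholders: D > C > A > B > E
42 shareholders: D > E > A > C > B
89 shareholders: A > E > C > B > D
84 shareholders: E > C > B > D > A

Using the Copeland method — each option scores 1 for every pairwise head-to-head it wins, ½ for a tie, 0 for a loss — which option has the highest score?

D: beats B; loses to E, A, and C → score 1.
B: loses to D, E, A, and C → score 0.
E: beats D and B; loses to A and C → score 2.
A: beats D, B, E, and C → score 4.
C: beats D, B, and E; loses to A → score 3.
A has the best pairwise record.

A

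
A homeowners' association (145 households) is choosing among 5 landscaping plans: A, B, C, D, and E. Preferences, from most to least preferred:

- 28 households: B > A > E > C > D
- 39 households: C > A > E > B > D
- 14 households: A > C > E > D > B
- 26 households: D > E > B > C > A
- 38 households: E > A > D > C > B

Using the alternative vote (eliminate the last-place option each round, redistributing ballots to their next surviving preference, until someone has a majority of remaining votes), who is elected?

E

Round 1: A 14, B 28, C 39, D 26, E 38. Eliminate A.
Round 2: B 28, C 53, D 26, E 38. Eliminate D.
Round 3: B 28, C 53, E 64. Eliminate B.
Round 4: C 53, E 92. E has a majority.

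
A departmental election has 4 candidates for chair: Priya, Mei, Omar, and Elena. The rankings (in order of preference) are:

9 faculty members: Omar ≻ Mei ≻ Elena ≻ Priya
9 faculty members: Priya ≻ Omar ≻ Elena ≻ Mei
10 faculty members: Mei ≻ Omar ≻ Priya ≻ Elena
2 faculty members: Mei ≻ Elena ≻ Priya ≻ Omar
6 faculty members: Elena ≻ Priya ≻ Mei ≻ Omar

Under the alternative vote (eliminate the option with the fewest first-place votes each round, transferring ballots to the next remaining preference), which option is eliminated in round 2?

Omar

Round 1: Priya 9, Mei 12, Omar 9, Elena 6. Eliminate Elena.
Round 2: Priya 15, Mei 12, Omar 9. Eliminate Omar.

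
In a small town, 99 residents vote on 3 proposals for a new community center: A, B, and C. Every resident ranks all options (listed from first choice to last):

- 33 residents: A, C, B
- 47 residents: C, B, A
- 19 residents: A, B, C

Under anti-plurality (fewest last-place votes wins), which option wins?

C

Last-place votes: A 47, B 33, C 19.
C is ranked last by the fewest voters, so C wins.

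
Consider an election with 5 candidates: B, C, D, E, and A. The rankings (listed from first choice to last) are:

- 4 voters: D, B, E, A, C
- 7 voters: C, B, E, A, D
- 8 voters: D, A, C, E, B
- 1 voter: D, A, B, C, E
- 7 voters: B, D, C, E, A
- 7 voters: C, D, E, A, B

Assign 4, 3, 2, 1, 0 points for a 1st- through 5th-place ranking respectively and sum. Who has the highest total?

B: 4·3 + 7·3 + 8·0 + 1·2 + 7·4 + 7·0 = 63
C: 4·0 + 7·4 + 8·2 + 1·1 + 7·2 + 7·4 = 87
D: 4·4 + 7·0 + 8·4 + 1·4 + 7·3 + 7·3 = 94
E: 4·2 + 7·2 + 8·1 + 1·0 + 7·1 + 7·2 = 51
A: 4·1 + 7·1 + 8·3 + 1·3 + 7·0 + 7·1 = 45
D has the highest Borda score (94).

D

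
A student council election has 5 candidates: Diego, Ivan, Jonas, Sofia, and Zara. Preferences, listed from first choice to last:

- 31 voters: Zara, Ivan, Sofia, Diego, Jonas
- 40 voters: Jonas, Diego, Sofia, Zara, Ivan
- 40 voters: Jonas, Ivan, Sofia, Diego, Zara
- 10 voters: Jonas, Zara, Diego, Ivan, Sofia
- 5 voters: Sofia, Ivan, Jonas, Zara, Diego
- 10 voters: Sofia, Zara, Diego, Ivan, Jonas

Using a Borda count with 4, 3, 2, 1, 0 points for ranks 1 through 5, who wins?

Diego: 31·1 + 40·3 + 40·1 + 10·2 + 5·0 + 10·2 = 231
Ivan: 31·3 + 40·0 + 40·3 + 10·1 + 5·3 + 10·1 = 248
Jonas: 31·0 + 40·4 + 40·4 + 10·4 + 5·2 + 10·0 = 370
Sofia: 31·2 + 40·2 + 40·2 + 10·0 + 5·4 + 10·4 = 282
Zara: 31·4 + 40·1 + 40·0 + 10·3 + 5·1 + 10·3 = 229
Jonas has the highest Borda score (370).

Jonas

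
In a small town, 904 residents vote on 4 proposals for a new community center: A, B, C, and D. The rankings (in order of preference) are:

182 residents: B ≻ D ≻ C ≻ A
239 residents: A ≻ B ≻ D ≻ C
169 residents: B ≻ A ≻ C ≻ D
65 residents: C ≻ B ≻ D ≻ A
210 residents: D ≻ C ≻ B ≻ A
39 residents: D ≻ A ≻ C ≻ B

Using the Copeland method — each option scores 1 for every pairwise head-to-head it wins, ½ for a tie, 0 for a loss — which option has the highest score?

A: loses to B, C, and D → score 0.
B: beats A, C, and D → score 3.
C: beats A; loses to B and D → score 1.
D: beats A and C; loses to B → score 2.
B has the best pairwise record.

B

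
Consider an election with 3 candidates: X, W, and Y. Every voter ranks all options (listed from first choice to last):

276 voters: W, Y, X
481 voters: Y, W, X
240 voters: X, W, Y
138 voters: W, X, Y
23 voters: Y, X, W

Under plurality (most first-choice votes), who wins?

Y

First-place votes: X 240, W 414, Y 504.
Y has the most first-place votes.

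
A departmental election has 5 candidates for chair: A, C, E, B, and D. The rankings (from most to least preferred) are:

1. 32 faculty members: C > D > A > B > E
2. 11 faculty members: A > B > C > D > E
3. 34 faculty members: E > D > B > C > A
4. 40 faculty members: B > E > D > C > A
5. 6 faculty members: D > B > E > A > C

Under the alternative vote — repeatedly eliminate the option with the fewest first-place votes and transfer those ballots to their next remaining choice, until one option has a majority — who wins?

B

Round 1: A 11, C 32, E 34, B 40, D 6. Eliminate D.
Round 2: A 11, C 32, E 34, B 46. Eliminate A.
Round 3: C 32, E 34, B 57. Eliminate C.
Round 4: E 34, B 89. B has a majority.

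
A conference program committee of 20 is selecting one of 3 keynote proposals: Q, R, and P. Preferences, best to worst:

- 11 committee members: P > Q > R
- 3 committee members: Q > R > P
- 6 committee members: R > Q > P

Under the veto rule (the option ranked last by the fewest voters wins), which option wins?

Q

Last-place votes: Q 0, R 11, P 9.
Q is ranked last by the fewest voters, so Q wins.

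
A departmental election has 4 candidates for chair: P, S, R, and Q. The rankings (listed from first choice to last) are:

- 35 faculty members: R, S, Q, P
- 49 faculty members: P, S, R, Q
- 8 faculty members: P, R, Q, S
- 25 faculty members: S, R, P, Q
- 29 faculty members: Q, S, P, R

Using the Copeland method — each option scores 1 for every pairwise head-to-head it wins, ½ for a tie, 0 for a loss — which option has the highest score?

S

P: beats R and Q; loses to S → score 2.
S: beats P, R, and Q → score 3.
R: beats Q; loses to P and S → score 1.
Q: loses to P, S, and R → score 0.
S has the best pairwise record.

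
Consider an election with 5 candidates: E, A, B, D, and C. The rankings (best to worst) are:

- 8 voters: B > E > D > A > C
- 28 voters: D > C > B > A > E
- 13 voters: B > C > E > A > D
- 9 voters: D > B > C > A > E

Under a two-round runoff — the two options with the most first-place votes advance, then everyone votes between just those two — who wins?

D

Round 1 first-place votes: E 0, A 0, B 21, D 37, C 0.
D and B advance.
Runoff: D is preferred to B by 37 voters; B by 21.
D wins the runoff.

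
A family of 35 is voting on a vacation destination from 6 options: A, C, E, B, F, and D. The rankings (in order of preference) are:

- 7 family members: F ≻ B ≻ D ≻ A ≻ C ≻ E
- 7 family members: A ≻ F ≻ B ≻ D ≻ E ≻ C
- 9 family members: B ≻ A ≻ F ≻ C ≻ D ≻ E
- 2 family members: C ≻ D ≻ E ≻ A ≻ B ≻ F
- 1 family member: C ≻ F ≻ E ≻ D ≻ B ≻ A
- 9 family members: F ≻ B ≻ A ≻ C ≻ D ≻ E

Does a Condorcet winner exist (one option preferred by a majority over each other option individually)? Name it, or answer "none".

Checking pairwise contests:
B beats A 26–9.
A beats C 32–3.
A beats E 32–3.
F beats B 24–11.
A beats F 18–17.
A beats D 25–10.
Every option loses at least one head-to-head, so there is no Condorcet winner.

none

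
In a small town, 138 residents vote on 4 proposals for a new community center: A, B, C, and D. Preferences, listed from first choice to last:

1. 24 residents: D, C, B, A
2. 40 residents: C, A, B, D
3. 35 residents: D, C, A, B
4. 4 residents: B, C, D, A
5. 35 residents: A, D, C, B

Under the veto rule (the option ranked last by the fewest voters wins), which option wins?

C

Last-place votes: A 28, B 70, C 0, D 40.
C is ranked last by the fewest voters, so C wins.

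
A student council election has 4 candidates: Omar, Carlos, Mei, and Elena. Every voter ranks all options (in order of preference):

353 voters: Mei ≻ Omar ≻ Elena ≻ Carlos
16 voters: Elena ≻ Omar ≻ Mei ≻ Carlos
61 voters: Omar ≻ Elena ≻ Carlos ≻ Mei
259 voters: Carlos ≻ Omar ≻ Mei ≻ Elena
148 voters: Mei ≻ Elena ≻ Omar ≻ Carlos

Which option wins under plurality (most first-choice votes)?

First-place votes: Omar 61, Carlos 259, Mei 501, Elena 16.
Mei has the most first-place votes.

Mei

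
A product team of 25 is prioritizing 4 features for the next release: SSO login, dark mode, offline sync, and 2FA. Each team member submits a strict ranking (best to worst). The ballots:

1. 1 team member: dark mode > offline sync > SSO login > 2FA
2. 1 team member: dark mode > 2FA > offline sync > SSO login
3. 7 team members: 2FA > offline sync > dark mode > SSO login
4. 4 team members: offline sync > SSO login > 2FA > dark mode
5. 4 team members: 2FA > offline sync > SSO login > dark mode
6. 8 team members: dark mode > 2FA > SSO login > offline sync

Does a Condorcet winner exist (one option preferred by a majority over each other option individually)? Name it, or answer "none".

2FA

2FA vs SSO login: 20–5 for 2FA.
2FA vs dark mode: 15–10 for 2FA.
2FA vs offline sync: 20–5 for 2FA.
2FA beats every other option head-to-head.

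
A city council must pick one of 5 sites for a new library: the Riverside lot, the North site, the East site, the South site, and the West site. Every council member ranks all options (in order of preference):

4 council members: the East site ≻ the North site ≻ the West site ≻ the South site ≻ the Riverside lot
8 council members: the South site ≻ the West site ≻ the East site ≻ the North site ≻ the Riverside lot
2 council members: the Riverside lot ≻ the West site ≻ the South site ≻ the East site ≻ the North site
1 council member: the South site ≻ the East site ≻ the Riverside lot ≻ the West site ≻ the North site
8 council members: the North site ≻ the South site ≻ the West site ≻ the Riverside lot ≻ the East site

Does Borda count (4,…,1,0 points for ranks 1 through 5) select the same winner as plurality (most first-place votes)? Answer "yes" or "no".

yes

Borda — scores: the Riverside lot 18, the North site 52, the East site 37, the South site 68, the West site 55. Winner: the South site.
Plurality — first-place votes: the Riverside lot 2, the North site 8, the East site 4, the South site 9, the West site 0. Winner: the South site.
The two methods agree.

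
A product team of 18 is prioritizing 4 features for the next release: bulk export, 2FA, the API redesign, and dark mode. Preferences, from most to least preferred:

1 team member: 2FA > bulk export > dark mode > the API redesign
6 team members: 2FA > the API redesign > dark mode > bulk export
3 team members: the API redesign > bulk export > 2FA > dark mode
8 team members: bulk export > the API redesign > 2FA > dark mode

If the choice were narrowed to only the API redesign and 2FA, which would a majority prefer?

the API redesign

Voters preferring the API redesign to 2FA: 11; preferring 2FA to the API redesign: 7.
the API redesign wins the head-to-head.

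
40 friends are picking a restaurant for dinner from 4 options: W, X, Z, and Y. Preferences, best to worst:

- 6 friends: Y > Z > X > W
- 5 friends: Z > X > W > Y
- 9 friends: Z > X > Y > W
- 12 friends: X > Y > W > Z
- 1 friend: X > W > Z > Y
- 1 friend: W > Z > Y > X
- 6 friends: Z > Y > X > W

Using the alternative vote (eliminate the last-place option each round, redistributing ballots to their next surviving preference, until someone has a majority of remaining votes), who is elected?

Round 1: W 1, X 13, Z 20, Y 6. Eliminate W.
Round 2: X 13, Z 21, Y 6. Z has a majority.

Z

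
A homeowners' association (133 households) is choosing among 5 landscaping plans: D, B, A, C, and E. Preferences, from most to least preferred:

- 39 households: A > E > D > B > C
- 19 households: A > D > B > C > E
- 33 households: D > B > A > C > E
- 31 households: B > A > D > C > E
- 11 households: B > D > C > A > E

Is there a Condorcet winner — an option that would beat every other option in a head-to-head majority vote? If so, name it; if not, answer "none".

Checking pairwise contests:
A beats D 89–44.
D beats B 91–42.
B beats A 75–58.
D beats C 133–0.
D beats E 94–39.
Every option loses at least one head-to-head, so there is no Condorcet winner.

none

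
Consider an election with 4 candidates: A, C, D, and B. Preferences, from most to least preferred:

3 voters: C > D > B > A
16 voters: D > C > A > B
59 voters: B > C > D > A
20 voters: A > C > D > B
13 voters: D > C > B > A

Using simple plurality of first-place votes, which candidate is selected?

First-place votes: A 20, C 3, D 29, B 59.
B has the most first-place votes.

B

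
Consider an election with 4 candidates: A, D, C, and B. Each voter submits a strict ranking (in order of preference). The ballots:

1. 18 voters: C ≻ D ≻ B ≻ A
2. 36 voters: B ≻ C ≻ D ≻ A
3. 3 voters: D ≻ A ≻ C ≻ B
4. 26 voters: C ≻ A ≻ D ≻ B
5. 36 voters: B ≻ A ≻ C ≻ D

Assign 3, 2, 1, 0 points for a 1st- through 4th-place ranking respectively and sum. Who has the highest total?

A: 18·0 + 36·0 + 3·2 + 26·2 + 36·2 = 130
D: 18·2 + 36·1 + 3·3 + 26·1 + 36·0 = 107
C: 18·3 + 36·2 + 3·1 + 26·3 + 36·1 = 243
B: 18·1 + 36·3 + 3·0 + 26·0 + 36·3 = 234
C has the highest Borda score (243).

C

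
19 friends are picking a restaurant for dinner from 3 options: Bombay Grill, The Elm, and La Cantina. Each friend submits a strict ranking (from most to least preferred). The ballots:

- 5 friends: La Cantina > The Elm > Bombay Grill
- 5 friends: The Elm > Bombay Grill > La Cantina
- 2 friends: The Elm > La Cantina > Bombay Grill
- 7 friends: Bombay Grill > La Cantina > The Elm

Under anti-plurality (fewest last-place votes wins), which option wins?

Last-place votes: Bombay Grill 7, The Elm 7, La Cantina 5.
La Cantina is ranked last by the fewest voters, so La Cantina wins.

La Cantina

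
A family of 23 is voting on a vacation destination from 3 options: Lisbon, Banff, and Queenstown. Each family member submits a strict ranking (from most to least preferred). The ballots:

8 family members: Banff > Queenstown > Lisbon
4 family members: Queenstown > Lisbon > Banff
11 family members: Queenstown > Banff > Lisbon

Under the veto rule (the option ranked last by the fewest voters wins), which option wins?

Last-place votes: Lisbon 19, Banff 4, Queenstown 0.
Queenstown is ranked last by the fewest voters, so Queenstown wins.

Queenstown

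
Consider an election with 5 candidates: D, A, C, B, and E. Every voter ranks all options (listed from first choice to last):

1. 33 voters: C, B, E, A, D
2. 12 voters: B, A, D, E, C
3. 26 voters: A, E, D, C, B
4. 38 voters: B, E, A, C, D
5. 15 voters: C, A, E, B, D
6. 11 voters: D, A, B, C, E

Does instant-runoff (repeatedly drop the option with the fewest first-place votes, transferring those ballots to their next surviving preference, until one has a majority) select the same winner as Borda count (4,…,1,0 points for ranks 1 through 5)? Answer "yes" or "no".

no

Instant-runoff — R1 D 11, A 26, C 48, B 50, E 0 (E out); R2 D 11, A 26, C 48, B 50 (D out); R3 A 37, C 48, B 50 (A out); R4 C 74, B 61 (C winner). Winner: C.
Borda — scores: D 120, A 327, C 267, B 336, E 300. Winner: B.
The two methods disagree.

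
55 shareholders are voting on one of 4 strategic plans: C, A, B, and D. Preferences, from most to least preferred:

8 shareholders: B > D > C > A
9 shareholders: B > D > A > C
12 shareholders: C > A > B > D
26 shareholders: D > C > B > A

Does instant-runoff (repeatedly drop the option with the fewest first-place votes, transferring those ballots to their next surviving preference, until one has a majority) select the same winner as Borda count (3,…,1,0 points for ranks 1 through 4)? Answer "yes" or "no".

no

Instant-runoff — R1 C 12, A 0, B 17, D 26 (A out); R2 C 12, B 17, D 26 (C out); R3 B 29, D 26 (B winner). Winner: B.
Borda — scores: C 96, A 33, B 89, D 112. Winner: D.
The two methods disagree.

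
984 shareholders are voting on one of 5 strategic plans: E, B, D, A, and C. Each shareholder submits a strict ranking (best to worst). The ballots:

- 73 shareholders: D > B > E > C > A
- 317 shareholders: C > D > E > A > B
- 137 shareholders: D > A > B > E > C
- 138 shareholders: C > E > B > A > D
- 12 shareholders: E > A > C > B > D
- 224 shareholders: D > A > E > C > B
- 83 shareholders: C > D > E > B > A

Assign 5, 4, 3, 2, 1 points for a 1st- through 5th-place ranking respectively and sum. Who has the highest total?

D

E: 73·3 + 317·3 + 137·2 + 138·4 + 12·5 + 224·3 + 83·3 = 2977
B: 73·4 + 317·1 + 137·3 + 138·3 + 12·2 + 224·1 + 83·2 = 1848
D: 73·5 + 317·4 + 137·5 + 138·1 + 12·1 + 224·5 + 83·4 = 3920
A: 73·1 + 317·2 + 137·4 + 138·2 + 12·4 + 224·4 + 83·1 = 2558
C: 73·2 + 317·5 + 137·1 + 138·5 + 12·3 + 224·2 + 83·5 = 3457
D has the highest Borda score (3920).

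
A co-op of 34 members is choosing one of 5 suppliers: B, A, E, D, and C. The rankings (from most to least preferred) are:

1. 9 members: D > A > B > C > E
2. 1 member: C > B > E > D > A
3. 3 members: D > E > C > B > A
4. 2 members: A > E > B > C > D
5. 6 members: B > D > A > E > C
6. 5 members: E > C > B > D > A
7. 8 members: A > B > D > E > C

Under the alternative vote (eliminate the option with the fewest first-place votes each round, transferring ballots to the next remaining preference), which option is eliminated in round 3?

A

Round 1: B 6, A 10, E 5, D 12, C 1. Eliminate C.
Round 2: B 7, A 10, E 5, D 12. Eliminate E.
Round 3: B 12, A 10, D 12. Eliminate A.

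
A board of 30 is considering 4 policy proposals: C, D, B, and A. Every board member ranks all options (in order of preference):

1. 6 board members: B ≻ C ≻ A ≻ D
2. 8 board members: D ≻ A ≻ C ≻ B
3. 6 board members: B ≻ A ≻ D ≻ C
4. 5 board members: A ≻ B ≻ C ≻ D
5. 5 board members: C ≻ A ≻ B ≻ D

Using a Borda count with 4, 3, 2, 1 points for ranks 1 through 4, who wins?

C: 6·3 + 8·2 + 6·1 + 5·2 + 5·4 = 70
D: 6·1 + 8·4 + 6·2 + 5·1 + 5·1 = 60
B: 6·4 + 8·1 + 6·4 + 5·3 + 5·2 = 81
A: 6·2 + 8·3 + 6·3 + 5·4 + 5·3 = 89
A has the highest Borda score (89).

A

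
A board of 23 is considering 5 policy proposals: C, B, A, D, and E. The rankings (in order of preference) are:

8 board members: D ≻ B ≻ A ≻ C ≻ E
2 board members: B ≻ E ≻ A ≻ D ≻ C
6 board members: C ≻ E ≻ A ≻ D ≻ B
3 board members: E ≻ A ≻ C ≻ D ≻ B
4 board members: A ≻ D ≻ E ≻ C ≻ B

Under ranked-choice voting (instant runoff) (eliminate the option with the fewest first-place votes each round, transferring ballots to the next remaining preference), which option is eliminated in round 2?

Round 1: C 6, B 2, A 4, D 8, E 3. Eliminate B.
Round 2: C 6, A 4, D 8, E 5. Eliminate A.

A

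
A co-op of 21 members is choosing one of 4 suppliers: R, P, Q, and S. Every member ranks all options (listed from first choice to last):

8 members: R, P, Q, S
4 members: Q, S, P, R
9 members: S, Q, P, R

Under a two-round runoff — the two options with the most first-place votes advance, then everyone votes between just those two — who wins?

S

Round 1 first-place votes: R 8, P 0, Q 4, S 9.
S and R advance.
Runoff: S is preferred to R by 13 voters; R by 8.
S wins the runoff.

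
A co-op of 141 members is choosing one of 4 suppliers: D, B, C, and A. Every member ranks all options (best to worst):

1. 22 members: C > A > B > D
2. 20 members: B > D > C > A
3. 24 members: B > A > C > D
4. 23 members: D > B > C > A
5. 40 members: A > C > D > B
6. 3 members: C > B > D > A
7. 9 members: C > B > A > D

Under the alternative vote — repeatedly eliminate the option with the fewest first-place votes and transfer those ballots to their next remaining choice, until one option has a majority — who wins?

B

Round 1: D 23, B 44, C 34, A 40. Eliminate D.
Round 2: B 67, C 34, A 40. Eliminate C.
Round 3: B 79, A 62. B has a majority.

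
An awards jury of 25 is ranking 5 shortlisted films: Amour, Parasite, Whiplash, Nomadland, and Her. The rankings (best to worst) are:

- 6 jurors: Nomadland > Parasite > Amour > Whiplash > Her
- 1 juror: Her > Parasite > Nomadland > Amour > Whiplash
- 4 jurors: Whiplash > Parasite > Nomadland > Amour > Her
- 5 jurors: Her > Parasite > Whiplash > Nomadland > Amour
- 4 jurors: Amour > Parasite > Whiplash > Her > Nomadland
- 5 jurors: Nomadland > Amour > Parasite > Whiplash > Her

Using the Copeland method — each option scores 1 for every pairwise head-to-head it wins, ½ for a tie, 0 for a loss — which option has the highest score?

Parasite

Amour: beats Whiplash and Her; loses to Parasite and Nomadland → score 2.
Parasite: beats Amour, Whiplash, Nomadland, and Her → score 4.
Whiplash: beats Nomadland and Her; loses to Amour and Parasite → score 2.
Nomadland: beats Amour and Her; loses to Parasite and Whiplash → score 2.
Her: loses to Amour, Parasite, Whiplash, and Nomadland → score 0.
Parasite has the best pairwise record.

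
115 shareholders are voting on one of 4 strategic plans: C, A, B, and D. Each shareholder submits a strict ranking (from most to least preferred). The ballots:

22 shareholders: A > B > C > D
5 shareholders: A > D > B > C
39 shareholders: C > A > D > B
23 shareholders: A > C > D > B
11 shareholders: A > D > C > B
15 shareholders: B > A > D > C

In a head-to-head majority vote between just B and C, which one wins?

C

Voters preferring B to C: 42; preferring C to B: 73.
C wins the head-to-head.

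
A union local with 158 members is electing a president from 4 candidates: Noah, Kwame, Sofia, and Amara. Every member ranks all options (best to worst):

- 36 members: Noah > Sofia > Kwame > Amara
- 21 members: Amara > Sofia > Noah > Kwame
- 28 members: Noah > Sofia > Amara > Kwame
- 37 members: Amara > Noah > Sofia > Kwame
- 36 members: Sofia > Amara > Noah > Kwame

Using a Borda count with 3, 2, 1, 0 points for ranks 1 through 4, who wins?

Noah

Noah: 36·3 + 21·1 + 28·3 + 37·2 + 36·1 = 323
Kwame: 36·1 + 21·0 + 28·0 + 37·0 + 36·0 = 36
Sofia: 36·2 + 21·2 + 28·2 + 37·1 + 36·3 = 315
Amara: 36·0 + 21·3 + 28·1 + 37·3 + 36·2 = 274
Noah has the highest Borda score (323).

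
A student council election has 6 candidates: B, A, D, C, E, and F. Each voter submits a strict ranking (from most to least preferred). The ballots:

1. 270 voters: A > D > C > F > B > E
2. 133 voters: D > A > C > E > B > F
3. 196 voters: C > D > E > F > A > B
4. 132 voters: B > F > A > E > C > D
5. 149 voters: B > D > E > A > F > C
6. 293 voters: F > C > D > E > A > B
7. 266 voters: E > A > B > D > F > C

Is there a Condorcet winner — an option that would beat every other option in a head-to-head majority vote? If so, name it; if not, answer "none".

D

D vs B: 892–547 for D.
D vs A: 771–668 for D.
D vs C: 818–621 for D.
D vs E: 1041–398 for D.
D vs F: 1014–425 for D.
D beats every other option head-to-head.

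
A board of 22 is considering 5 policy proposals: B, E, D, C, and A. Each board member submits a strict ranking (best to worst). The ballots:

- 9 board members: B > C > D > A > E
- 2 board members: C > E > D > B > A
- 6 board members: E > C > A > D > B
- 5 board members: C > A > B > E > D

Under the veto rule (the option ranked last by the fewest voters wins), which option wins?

Last-place votes: B 6, E 9, D 5, C 0, A 2.
C is ranked last by the fewest voters, so C wins.

C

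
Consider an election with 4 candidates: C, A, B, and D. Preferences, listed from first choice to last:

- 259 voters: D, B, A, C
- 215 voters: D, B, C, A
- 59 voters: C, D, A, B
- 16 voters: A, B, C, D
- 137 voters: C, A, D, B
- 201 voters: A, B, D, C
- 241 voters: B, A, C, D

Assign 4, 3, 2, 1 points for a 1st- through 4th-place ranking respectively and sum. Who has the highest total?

B

C: 259·1 + 215·2 + 59·4 + 16·2 + 137·4 + 201·1 + 241·2 = 2188
A: 259·2 + 215·1 + 59·2 + 16·4 + 137·3 + 201·4 + 241·3 = 2853
B: 259·3 + 215·3 + 59·1 + 16·3 + 137·1 + 201·3 + 241·4 = 3233
D: 259·4 + 215·4 + 59·3 + 16·1 + 137·2 + 201·2 + 241·1 = 3006
B has the highest Borda score (3233).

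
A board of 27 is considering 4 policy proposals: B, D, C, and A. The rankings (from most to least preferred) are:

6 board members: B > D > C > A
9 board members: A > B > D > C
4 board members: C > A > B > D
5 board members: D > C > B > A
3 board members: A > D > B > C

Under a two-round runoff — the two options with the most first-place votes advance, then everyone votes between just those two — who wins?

Round 1 first-place votes: B 6, D 5, C 4, A 12.
A and B advance.
Runoff: A is preferred to B by 16 voters; B by 11.
A wins the runoff.

A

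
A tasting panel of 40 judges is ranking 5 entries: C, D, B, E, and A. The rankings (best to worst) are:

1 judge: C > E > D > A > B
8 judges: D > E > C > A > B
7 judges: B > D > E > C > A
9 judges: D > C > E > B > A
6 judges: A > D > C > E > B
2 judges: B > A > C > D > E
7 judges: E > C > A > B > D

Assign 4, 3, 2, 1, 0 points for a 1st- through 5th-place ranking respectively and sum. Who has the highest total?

D

C: 1·4 + 8·2 + 7·1 + 9·3 + 6·2 + 2·2 + 7·3 = 91
D: 1·2 + 8·4 + 7·3 + 9·4 + 6·3 + 2·1 + 7·0 = 111
B: 1·0 + 8·0 + 7·4 + 9·1 + 6·0 + 2·4 + 7·1 = 52
E: 1·3 + 8·3 + 7·2 + 9·2 + 6·1 + 2·0 + 7·4 = 93
A: 1·1 + 8·1 + 7·0 + 9·0 + 6·4 + 2·3 + 7·2 = 53
D has the highest Borda score (111).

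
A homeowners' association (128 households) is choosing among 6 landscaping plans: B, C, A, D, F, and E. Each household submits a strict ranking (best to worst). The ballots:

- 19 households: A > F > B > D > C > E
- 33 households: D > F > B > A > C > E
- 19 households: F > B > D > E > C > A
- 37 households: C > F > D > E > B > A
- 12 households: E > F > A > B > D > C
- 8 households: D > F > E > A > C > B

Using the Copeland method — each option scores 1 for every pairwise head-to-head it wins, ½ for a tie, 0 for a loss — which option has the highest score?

B: beats C, A, and E; loses to D and F → score 3.
C: beats E; loses to B, A, D, and F → score 1.
A: beats C; loses to B, D, F, and E → score 1.
D: beats B, C, A, and E; loses to F → score 4.
F: beats B, C, A, D, and E → score 5.
E: beats A; loses to B, C, D, and F → score 1.
F has the best pairwise record.

F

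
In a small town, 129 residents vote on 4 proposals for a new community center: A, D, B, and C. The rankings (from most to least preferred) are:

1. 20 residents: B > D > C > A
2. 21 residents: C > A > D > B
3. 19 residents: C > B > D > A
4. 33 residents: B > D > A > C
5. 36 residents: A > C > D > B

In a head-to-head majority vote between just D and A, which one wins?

D

Voters preferring D to A: 72; preferring A to D: 57.
D wins the head-to-head.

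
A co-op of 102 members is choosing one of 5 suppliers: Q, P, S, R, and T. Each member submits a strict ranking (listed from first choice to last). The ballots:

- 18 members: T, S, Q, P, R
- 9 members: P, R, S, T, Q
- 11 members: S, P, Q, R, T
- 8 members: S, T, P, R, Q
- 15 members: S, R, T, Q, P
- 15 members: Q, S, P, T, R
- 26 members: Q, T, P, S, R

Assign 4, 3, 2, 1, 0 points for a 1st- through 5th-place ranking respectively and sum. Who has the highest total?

S

Q: 18·2 + 9·0 + 11·2 + 8·0 + 15·1 + 15·4 + 26·4 = 237
P: 18·1 + 9·4 + 11·3 + 8·2 + 15·0 + 15·2 + 26·2 = 185
S: 18·3 + 9·2 + 11·4 + 8·4 + 15·4 + 15·3 + 26·1 = 279
R: 18·0 + 9·3 + 11·1 + 8·1 + 15·3 + 15·0 + 26·0 = 91
T: 18·4 + 9·1 + 11·0 + 8·3 + 15·2 + 15·1 + 26·3 = 228
S has the highest Borda score (279).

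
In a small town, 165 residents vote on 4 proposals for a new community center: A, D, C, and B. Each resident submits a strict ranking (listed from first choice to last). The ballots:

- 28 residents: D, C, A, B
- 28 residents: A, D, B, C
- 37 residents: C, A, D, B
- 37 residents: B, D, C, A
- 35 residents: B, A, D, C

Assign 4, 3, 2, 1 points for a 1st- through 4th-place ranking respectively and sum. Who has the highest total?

D

A: 28·2 + 28·4 + 37·3 + 37·1 + 35·3 = 421
D: 28·4 + 28·3 + 37·2 + 37·3 + 35·2 = 451
C: 28·3 + 28·1 + 37·4 + 37·2 + 35·1 = 369
B: 28·1 + 28·2 + 37·1 + 37·4 + 35·4 = 409
D has the highest Borda score (451).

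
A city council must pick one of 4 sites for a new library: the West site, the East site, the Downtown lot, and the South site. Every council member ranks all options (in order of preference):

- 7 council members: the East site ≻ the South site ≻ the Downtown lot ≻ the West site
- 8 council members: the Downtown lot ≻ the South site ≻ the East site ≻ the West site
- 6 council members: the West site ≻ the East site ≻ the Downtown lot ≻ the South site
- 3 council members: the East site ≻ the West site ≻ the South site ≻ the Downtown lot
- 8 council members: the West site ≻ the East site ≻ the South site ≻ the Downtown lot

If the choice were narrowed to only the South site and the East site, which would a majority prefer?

the East site

Voters preferring the South site to the East site: 8; preferring the East site to the South site: 24.
the East site wins the head-to-head.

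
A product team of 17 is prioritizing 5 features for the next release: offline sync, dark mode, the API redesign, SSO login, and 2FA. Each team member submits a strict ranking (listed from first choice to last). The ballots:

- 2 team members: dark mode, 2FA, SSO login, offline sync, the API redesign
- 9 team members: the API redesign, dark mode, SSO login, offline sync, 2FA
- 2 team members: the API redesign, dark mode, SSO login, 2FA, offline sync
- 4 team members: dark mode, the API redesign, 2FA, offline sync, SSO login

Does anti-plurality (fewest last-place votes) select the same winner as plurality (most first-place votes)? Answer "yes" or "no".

Anti-plurality — last-place votes: offline sync 2, dark mode 0, the API redesign 2, SSO login 4, 2FA 9. Winner: dark mode.
Plurality — first-place votes: offline sync 0, dark mode 6, the API redesign 11, SSO login 0, 2FA 0. Winner: the API redesign.
The two methods disagree.

no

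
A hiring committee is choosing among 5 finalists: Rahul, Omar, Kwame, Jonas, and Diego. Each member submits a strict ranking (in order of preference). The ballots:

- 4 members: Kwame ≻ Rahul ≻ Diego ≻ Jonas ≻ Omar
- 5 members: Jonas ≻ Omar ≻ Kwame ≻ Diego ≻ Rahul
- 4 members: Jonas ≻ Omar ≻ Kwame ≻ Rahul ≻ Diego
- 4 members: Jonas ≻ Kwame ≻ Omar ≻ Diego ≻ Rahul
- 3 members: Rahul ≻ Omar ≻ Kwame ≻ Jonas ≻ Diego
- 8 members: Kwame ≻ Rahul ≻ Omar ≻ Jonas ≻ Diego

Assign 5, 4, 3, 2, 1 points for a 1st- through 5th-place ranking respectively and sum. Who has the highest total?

Rahul: 4·4 + 5·1 + 4·2 + 4·1 + 3·5 + 8·4 = 80
Omar: 4·1 + 5·4 + 4·4 + 4·3 + 3·4 + 8·3 = 88
Kwame: 4·5 + 5·3 + 4·3 + 4·4 + 3·3 + 8·5 = 112
Jonas: 4·2 + 5·5 + 4·5 + 4·5 + 3·2 + 8·2 = 95
Diego: 4·3 + 5·2 + 4·1 + 4·2 + 3·1 + 8·1 = 45
Kwame has the highest Borda score (112).

Kwame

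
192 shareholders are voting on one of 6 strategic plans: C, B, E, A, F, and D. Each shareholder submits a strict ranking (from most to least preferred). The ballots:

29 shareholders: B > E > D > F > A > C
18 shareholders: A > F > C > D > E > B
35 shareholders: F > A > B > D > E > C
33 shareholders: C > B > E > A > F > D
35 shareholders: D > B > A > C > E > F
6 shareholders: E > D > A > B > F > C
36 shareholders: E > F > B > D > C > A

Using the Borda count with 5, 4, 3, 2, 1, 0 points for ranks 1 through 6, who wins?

B

C: 29·0 + 18·3 + 35·0 + 33·5 + 35·2 + 6·0 + 36·1 = 325
B: 29·5 + 18·0 + 35·3 + 33·4 + 35·4 + 6·2 + 36·3 = 642
E: 29·4 + 18·1 + 35·1 + 33·3 + 35·1 + 6·5 + 36·5 = 513
A: 29·1 + 18·5 + 35·4 + 33·2 + 35·3 + 6·3 + 36·0 = 448
F: 29·2 + 18·4 + 35·5 + 33·1 + 35·0 + 6·1 + 36·4 = 488
D: 29·3 + 18·2 + 35·2 + 33·0 + 35·5 + 6·4 + 36·2 = 464
B has the highest Borda score (642).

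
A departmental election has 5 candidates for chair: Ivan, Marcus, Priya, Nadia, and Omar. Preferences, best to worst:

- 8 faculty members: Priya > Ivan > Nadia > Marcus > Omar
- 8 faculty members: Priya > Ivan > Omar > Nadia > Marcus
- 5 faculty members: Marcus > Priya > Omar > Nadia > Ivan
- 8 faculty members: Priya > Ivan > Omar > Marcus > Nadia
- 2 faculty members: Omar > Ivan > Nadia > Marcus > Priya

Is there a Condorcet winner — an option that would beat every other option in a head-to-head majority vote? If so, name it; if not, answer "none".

Priya vs Ivan: 29–2 for Priya.
Priya vs Marcus: 24–7 for Priya.
Priya vs Nadia: 29–2 for Priya.
Priya vs Omar: 29–2 for Priya.
Priya beats every other option head-to-head.

Priya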